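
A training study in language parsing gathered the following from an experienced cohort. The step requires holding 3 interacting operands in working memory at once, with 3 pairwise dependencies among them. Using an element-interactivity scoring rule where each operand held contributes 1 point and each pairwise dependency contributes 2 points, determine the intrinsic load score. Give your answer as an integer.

Element contribution: 3 × 1 = 3.
Interaction contribution: 3 × 2 = 6.
Intrinsic load = 3 + 6 = 9.

9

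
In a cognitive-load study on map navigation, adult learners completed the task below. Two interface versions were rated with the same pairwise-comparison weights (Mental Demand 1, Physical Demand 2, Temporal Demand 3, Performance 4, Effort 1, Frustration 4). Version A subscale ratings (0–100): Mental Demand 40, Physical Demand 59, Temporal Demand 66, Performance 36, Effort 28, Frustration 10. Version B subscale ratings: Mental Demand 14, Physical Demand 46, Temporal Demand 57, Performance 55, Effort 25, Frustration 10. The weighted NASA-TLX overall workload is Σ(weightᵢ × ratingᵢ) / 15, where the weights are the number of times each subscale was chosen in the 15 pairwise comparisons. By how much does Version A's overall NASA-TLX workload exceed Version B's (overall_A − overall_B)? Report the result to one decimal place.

Version A weighted sum = 1·40 + 2·59 + 3·66 + 4·36 + 1·28 + 4·10 = 40 + 118 + 198 + 144 + 28 + 40 = 568; overall_A = 568/15 = 37.8667.
Version B weighted sum = 1·14 + 2·46 + 3·57 + 4·55 + 1·25 + 4·10 = 14 + 92 + 171 + 220 + 25 + 40 = 562; overall_B = 562/15 = 37.4667.
Difference = 37.8667 − 37.4667 = 0.4000 ≈ 0.4.

0.4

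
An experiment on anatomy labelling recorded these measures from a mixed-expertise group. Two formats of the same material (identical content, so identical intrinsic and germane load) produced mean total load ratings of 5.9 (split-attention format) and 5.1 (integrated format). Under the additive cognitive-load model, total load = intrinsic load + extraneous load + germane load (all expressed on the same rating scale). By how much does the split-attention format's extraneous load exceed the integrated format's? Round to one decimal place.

Intrinsic and germane load are equal across formats, so the difference in total load equals the difference in extraneous load.
Extraneous-load difference = 5.9 − 5.1 = 0.8.

0.8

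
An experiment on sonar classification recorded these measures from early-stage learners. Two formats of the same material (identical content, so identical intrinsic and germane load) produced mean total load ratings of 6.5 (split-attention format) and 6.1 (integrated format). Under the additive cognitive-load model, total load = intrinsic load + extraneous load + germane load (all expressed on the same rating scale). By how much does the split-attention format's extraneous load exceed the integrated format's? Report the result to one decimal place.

0.4

Intrinsic and germane load are equal across formats, so the difference in total load equals the difference in extraneous load.
Extraneous-load difference = 6.5 − 6.1 = 0.4.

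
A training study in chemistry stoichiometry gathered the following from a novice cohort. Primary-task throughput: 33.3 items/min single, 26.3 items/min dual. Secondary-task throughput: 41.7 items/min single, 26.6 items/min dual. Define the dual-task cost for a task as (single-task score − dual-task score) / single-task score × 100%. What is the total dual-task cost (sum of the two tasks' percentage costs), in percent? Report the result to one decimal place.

57.2

Primary cost = (33.3 − 26.3) / 33.3 × 100% = 21.0210%.
Secondary cost = (41.7 − 26.6) / 41.7 × 100% = 36.2110%.
Total = 21.0210% + 36.2110% = 57.2320% ≈ 57.2%.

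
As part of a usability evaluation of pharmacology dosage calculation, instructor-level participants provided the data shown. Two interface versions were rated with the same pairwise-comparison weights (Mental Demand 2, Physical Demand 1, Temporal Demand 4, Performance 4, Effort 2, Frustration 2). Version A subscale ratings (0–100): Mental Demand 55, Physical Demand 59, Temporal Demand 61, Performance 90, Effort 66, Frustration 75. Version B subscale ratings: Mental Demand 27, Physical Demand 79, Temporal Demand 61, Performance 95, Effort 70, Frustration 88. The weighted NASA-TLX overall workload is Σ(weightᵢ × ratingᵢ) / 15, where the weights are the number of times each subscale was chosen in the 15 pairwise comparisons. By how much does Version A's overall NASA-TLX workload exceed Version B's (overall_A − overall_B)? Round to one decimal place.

Version A weighted sum = 2·55 + 1·59 + 4·61 + 4·90 + 2·66 + 2·75 = 110 + 59 + 244 + 360 + 132 + 150 = 1055; overall_A = 1055/15 = 70.3333.
Version B weighted sum = 2·27 + 1·79 + 4·61 + 4·95 + 2·70 + 2·88 = 54 + 79 + 244 + 380 + 140 + 176 = 1073; overall_B = 1073/15 = 71.5333.
Difference = 70.3333 − 71.5333 = -1.2000 ≈ -1.2.

-1.2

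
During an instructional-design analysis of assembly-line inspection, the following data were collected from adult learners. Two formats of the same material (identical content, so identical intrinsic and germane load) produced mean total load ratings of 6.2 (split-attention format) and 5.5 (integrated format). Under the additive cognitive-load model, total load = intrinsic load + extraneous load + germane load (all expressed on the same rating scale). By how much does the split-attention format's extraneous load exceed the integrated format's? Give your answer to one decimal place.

0.7

Intrinsic and germane load are equal across formats, so the difference in total load equals the difference in extraneous load.
Extraneous-load difference = 6.2 − 5.5 = 0.7.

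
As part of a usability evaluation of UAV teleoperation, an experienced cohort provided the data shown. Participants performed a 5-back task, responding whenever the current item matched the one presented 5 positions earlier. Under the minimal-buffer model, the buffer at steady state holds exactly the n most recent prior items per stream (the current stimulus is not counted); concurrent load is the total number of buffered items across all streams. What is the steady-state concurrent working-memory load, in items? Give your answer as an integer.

5

The buffer holds the 5 most recent prior items.
Steady-state concurrent load = 5 items.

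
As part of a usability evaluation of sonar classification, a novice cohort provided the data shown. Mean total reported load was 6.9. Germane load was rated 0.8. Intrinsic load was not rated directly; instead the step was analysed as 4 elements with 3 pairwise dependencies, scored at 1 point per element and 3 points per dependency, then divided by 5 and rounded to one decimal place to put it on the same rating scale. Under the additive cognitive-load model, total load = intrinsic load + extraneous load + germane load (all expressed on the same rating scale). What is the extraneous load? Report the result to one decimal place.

Intrinsic (element-interactivity): (4 × 1 + 3 × 3) / 5 = 13 / 5 = 2.6000 → 2.6.
extraneous load = total − intrinsic − germane
             = 6.9 − 2.6 − 0.8 = 3.5.

3.5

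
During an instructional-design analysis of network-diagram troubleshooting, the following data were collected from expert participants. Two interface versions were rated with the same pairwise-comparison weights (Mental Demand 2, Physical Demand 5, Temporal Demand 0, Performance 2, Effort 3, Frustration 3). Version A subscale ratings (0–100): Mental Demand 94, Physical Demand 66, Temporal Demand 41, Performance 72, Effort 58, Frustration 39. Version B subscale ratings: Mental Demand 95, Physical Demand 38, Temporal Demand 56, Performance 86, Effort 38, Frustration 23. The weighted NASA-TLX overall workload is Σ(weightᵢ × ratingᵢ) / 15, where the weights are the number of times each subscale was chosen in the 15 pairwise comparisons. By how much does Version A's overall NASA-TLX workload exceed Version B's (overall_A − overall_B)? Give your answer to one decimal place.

14.5

Version A weighted sum = 2·94 + 5·66 + 0·41 + 2·72 + 3·58 + 3·39 = 188 + 330 + 0 + 144 + 174 + 117 = 953; overall_A = 953/15 = 63.5333.
Version B weighted sum = 2·95 + 5·38 + 0·56 + 2·86 + 3·38 + 3·23 = 190 + 190 + 0 + 172 + 114 + 69 = 735; overall_B = 735/15 = 49.0000.
Difference = 63.5333 − 49.0000 = 14.5333 ≈ 14.5.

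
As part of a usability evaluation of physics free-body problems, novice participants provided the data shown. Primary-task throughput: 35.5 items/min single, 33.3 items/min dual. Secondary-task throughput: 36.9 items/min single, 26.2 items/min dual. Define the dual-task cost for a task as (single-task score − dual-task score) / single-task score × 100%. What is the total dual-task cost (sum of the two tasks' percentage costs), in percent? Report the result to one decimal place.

Primary cost = (35.5 − 33.3) / 35.5 × 100% = 6.1972%.
Secondary cost = (36.9 − 26.2) / 36.9 × 100% = 28.9973%.
Total = 6.1972% + 28.9973% = 35.1945% ≈ 35.2%.

35.2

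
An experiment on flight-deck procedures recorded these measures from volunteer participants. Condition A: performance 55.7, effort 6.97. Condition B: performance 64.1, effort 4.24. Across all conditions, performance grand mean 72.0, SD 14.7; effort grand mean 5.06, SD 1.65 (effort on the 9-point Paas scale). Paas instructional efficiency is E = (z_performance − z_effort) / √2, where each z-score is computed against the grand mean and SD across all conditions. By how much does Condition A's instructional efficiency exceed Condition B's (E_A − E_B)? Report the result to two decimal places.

-1.57

Condition A: z_P = (55.7 − 72.0)/14.7 = -1.1088; z_E = (6.97 − 5.06)/1.65 = 1.1576; E_A = (-1.1088 − 1.1576)/√2 = -1.6026.
Condition B: z_P = (64.1 − 72.0)/14.7 = -0.5374; z_E = (4.24 − 5.06)/1.65 = -0.4970; E_B = (-0.5374 − (-0.4970))/√2 = -0.0286.
E_A − E_B = -1.6026 − (-0.0286) = -1.5740 ≈ -1.57.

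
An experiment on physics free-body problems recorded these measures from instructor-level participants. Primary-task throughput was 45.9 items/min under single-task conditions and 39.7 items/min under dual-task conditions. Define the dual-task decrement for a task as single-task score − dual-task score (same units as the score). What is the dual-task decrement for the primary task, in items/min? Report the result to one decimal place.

6.2

Decrement = 45.9 − 39.7 = 6.2000 items/min ≈ 6.2 items/min.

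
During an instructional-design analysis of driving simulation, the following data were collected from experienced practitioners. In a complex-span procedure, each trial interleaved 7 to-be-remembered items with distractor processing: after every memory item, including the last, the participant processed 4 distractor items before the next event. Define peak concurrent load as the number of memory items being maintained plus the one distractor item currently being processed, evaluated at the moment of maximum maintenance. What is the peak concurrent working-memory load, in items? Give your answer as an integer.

8

Maintenance is greatest during the distractor(s) after memory item 7: all 7 memory items are being held.
One distractor item is concurrently being processed.
Peak concurrent load = 7 + 1 = 8 items.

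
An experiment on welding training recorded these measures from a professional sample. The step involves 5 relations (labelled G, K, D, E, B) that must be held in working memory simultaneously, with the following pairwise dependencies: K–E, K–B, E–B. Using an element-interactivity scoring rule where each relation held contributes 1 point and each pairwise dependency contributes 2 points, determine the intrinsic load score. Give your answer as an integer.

11

Count of relations held simultaneously: 5.
Count of pairwise dependencies listed: 3.
Element contribution: 5 × 1 = 5.
Interaction contribution: 3 × 2 = 6.
Intrinsic load = 5 + 6 = 11.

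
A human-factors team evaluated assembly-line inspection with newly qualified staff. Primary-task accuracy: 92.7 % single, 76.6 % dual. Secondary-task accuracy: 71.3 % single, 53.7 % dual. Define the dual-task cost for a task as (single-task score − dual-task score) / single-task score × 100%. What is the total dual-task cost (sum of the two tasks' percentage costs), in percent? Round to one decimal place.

Primary cost = (92.7 − 76.6) / 92.7 × 100% = 17.3679%.
Secondary cost = (71.3 − 53.7) / 71.3 × 100% = 24.6844%.
Total = 17.3679% + 24.6844% = 42.0523% ≈ 42.1%.

42.1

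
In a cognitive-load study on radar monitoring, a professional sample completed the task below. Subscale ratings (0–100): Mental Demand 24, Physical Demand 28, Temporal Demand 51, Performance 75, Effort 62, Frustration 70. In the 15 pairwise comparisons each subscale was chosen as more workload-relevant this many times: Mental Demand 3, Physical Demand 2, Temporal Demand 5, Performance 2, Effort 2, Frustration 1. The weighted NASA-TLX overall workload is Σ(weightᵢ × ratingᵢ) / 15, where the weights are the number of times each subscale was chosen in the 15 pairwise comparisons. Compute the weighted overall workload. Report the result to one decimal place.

The tallies are the weights (they sum to 15).
Weighted sum = 3·24 + 2·28 + 5·51 + 2·75 + 2·62 + 1·70
            = 72 + 56 + 255 + 150 + 124 + 70 = 727.
Overall workload = 727 / 15 = 48.4667 ≈ 48.5.

48.5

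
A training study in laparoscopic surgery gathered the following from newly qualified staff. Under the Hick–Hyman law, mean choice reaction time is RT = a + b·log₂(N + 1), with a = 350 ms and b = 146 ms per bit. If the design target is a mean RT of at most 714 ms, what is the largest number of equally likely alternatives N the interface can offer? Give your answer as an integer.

Set 350 + 146·log₂(N + 1) ≤ 714.
log₂(N + 1) ≤ (714 − 350) / 146 = 2.4932.
N + 1 ≤ 2^2.4932 = 5.6303.
N ≤ 4.6303, so the largest integer N is 4.

4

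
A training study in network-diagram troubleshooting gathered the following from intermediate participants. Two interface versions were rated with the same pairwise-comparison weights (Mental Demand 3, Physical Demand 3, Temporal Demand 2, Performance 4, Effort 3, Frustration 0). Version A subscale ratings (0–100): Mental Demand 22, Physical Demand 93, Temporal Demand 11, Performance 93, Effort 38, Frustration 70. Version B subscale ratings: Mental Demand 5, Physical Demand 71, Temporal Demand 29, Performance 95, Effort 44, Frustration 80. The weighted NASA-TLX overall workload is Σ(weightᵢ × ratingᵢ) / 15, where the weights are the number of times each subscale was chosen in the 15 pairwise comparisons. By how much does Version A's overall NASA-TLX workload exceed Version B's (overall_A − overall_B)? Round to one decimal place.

Version A weighted sum = 3·22 + 3·93 + 2·11 + 4·93 + 3·38 + 0·70 = 66 + 279 + 22 + 372 + 114 + 0 = 853; overall_A = 853/15 = 56.8667.
Version B weighted sum = 3·5 + 3·71 + 2·29 + 4·95 + 3·44 + 0·80 = 15 + 213 + 58 + 380 + 132 + 0 = 798; overall_B = 798/15 = 53.2000.
Difference = 56.8667 − 53.2000 = 3.6667 ≈ 3.7.

3.7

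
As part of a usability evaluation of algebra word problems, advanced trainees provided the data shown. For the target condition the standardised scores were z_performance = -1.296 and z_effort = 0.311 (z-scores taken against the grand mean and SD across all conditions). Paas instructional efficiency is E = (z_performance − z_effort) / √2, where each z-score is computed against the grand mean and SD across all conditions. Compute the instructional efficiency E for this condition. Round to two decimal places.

z_P − z_E = -1.296 − 0.311 = -1.6070.
E = -1.6070 / √2 = -1.6070 / 1.41421 = -1.1363 ≈ -1.14.

-1.14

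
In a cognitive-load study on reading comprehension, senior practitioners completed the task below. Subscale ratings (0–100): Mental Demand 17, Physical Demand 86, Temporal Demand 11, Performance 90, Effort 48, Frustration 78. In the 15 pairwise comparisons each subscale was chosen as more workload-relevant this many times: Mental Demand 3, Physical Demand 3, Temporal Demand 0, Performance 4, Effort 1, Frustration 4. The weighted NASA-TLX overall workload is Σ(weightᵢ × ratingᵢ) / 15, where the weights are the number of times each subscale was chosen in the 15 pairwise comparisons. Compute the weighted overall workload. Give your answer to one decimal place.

68.6

The tallies are the weights (they sum to 15).
Weighted sum = 3·17 + 3·86 + 0·11 + 4·90 + 1·48 + 4·78
            = 51 + 258 + 0 + 360 + 48 + 312 = 1029.
Overall workload = 1029 / 15 = 68.6000 ≈ 68.6.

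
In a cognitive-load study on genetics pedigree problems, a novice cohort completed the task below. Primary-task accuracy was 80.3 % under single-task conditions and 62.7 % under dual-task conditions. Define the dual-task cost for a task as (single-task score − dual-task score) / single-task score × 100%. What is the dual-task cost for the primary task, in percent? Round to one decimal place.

Cost = (80.3 − 62.7) / 80.3 × 100%
     = 17.6000 / 80.3 × 100% = 21.9178%.
≈ 21.9%.

21.9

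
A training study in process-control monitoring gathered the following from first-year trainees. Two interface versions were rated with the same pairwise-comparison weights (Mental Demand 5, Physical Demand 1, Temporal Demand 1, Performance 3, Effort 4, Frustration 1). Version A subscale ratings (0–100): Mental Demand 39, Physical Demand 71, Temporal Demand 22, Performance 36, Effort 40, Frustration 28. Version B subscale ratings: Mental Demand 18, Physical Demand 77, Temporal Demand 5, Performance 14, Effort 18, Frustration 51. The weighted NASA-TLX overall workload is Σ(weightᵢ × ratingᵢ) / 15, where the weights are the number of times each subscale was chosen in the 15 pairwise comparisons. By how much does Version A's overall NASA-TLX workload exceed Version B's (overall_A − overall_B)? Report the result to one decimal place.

16.5

Version A weighted sum = 5·39 + 1·71 + 1·22 + 3·36 + 4·40 + 1·28 = 195 + 71 + 22 + 108 + 160 + 28 = 584; overall_A = 584/15 = 38.9333.
Version B weighted sum = 5·18 + 1·77 + 1·5 + 3·14 + 4·18 + 1·51 = 90 + 77 + 5 + 42 + 72 + 51 = 337; overall_B = 337/15 = 22.4667.
Difference = 38.9333 − 22.4667 = 16.4666 ≈ 16.5.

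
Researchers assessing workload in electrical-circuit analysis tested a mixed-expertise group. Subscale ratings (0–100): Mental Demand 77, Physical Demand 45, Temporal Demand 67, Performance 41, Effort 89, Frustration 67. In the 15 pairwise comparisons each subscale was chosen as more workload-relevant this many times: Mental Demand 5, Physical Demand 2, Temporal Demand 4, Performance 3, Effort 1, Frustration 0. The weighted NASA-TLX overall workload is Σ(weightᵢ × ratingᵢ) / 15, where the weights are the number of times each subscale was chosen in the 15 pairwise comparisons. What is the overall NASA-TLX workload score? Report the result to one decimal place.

The tallies are the weights (they sum to 15).
Weighted sum = 5·77 + 2·45 + 4·67 + 3·41 + 1·89 + 0·67
            = 385 + 90 + 268 + 123 + 89 + 0 = 955.
Overall workload = 955 / 15 = 63.6667 ≈ 63.7.

63.7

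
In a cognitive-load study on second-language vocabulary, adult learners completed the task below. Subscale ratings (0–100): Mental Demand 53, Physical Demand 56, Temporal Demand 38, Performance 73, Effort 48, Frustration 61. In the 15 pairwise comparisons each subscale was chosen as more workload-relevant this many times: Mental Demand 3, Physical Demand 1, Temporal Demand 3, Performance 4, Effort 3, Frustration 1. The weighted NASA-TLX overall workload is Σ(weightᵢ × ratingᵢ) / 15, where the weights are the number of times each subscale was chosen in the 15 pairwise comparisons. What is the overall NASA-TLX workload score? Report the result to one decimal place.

The tallies are the weights (they sum to 15).
Weighted sum = 3·53 + 1·56 + 3·38 + 4·73 + 3·48 + 1·61
            = 159 + 56 + 114 + 292 + 144 + 61 = 826.
Overall workload = 826 / 15 = 55.0667 ≈ 55.1.

55.1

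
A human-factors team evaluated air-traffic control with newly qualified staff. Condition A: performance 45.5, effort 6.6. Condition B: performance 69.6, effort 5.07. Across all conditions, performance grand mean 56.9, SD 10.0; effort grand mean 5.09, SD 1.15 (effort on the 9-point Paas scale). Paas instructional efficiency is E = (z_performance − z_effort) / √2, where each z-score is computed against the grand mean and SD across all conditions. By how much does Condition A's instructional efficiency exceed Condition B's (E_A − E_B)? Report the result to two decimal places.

Condition A: z_P = (45.5 − 56.9)/10.0 = -1.1400; z_E = (6.6 − 5.09)/1.15 = 1.3130; E_A = (-1.1400 − 1.3130)/√2 = -1.7345.
Condition B: z_P = (69.6 − 56.9)/10.0 = 1.2700; z_E = (5.07 − 5.09)/1.15 = -0.0174; E_B = (1.2700 − (-0.0174))/√2 = 0.9103.
E_A − E_B = -1.7345 − 0.9103 = -2.6448 ≈ -2.64.

-2.64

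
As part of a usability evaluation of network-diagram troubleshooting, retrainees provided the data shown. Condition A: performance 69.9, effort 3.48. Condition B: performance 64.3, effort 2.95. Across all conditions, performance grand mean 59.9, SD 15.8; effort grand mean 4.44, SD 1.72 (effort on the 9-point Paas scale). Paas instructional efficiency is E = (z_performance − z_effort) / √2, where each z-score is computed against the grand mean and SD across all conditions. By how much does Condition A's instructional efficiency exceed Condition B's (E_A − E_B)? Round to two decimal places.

Condition A: z_P = (69.9 − 59.9)/15.8 = 0.6329; z_E = (3.48 − 4.44)/1.72 = -0.5581; E_A = (0.6329 − (-0.5581))/√2 = 0.8422.
Condition B: z_P = (64.3 − 59.9)/15.8 = 0.2785; z_E = (2.95 − 4.44)/1.72 = -0.8663; E_B = (0.2785 − (-0.8663))/√2 = 0.8095.
E_A − E_B = 0.8422 − 0.8095 = 0.0327 ≈ 0.03.

0.03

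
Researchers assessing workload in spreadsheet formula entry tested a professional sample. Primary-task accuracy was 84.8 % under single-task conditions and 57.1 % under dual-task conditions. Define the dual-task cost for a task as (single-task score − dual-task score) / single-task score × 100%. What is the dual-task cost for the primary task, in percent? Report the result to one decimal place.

Cost = (84.8 − 57.1) / 84.8 × 100%
     = 27.7000 / 84.8 × 100% = 32.6651%.
≈ 32.7%.

32.7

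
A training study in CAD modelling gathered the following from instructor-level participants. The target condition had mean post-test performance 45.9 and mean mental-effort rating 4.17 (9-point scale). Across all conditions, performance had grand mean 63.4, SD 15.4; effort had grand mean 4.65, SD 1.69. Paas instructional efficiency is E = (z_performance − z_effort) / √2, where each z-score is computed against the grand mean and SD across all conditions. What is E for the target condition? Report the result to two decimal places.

-0.60

z_performance = (45.9 − 63.4) / 15.4 = -17.5000 / 15.4 = -1.1364.
z_effort = (4.17 − 4.65) / 1.69 = -0.4800 / 1.69 = -0.2840.
z_P − z_E = -1.1364 − (-0.2840) = -0.8524.
E = -0.8524 / √2 = -0.8524 / 1.41421 = -0.6027 ≈ -0.60.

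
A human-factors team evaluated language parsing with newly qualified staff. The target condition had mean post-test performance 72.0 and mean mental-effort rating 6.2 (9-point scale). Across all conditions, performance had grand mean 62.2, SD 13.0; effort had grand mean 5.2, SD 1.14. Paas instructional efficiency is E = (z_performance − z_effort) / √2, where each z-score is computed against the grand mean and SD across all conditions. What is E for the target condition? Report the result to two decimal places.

-0.09

z_performance = (72.0 − 62.2) / 13.0 = 9.8000 / 13.0 = 0.7538.
z_effort = (6.2 − 5.2) / 1.14 = 1.0000 / 1.14 = 0.8772.
z_P − z_E = 0.7538 − 0.8772 = -0.1234.
E = -0.1234 / √2 = -0.1234 / 1.41421 = -0.0873 ≈ -0.09.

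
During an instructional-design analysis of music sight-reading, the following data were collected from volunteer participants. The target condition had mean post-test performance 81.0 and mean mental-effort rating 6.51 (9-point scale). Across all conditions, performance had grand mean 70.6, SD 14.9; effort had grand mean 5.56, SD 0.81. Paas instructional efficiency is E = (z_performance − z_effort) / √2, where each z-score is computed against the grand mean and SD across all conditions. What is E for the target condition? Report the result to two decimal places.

z_performance = (81.0 − 70.6) / 14.9 = 10.4000 / 14.9 = 0.6980.
z_effort = (6.51 − 5.56) / 0.81 = 0.9500 / 0.81 = 1.1728.
z_P − z_E = 0.6980 − 1.1728 = -0.4748.
E = -0.4748 / √2 = -0.4748 / 1.41421 = -0.3357 ≈ -0.34.

-0.34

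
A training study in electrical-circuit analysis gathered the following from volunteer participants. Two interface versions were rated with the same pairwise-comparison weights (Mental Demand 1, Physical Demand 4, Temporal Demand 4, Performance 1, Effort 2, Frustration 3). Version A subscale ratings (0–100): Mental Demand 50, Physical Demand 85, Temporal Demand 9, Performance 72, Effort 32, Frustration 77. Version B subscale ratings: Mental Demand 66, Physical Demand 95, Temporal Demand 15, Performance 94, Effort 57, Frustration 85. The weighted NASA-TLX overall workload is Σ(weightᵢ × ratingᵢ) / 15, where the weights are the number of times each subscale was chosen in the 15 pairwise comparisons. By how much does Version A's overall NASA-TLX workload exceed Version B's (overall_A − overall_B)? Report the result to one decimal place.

-11.7

Version A weighted sum = 1·50 + 4·85 + 4·9 + 1·72 + 2·32 + 3·77 = 50 + 340 + 36 + 72 + 64 + 231 = 793; overall_A = 793/15 = 52.8667.
Version B weighted sum = 1·66 + 4·95 + 4·15 + 1·94 + 2·57 + 3·85 = 66 + 380 + 60 + 94 + 114 + 255 = 969; overall_B = 969/15 = 64.6000.
Difference = 52.8667 − 64.6000 = -11.7333 ≈ -11.7.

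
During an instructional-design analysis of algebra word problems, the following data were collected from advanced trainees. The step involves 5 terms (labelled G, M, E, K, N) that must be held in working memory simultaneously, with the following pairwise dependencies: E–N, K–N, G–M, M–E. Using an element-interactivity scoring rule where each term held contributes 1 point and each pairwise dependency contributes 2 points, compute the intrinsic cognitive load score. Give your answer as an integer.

13

Count of terms held simultaneously: 5.
Count of pairwise dependencies listed: 4.
Element contribution: 5 × 1 = 5.
Interaction contribution: 4 × 2 = 8.
Intrinsic load = 5 + 8 = 13.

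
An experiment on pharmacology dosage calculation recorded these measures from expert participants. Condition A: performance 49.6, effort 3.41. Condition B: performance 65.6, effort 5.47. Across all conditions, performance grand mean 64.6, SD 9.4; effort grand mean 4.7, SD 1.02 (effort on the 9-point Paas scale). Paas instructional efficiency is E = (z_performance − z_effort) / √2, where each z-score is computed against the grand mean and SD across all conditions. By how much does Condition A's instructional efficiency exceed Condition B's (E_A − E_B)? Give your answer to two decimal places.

0.22

Condition A: z_P = (49.6 − 64.6)/9.4 = -1.5957; z_E = (3.41 − 4.7)/1.02 = -1.2647; E_A = (-1.5957 − (-1.2647))/√2 = -0.2341.
Condition B: z_P = (65.6 − 64.6)/9.4 = 0.1064; z_E = (5.47 − 4.7)/1.02 = 0.7549; E_B = (0.1064 − 0.7549)/√2 = -0.4586.
E_A − E_B = -0.2341 − (-0.4586) = 0.2245 ≈ 0.22.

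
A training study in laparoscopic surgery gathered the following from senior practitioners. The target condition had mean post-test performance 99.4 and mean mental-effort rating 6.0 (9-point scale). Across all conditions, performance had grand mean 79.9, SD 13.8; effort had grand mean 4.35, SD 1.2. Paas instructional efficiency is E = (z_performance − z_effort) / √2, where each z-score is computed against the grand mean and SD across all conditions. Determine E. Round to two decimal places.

0.03

z_performance = (99.4 − 79.9) / 13.8 = 19.5000 / 13.8 = 1.4130.
z_effort = (6.0 − 4.35) / 1.2 = 1.6500 / 1.2 = 1.3750.
z_P − z_E = 1.4130 − 1.3750 = 0.0380.
E = 0.0380 / √2 = 0.0380 / 1.41421 = 0.0269 ≈ 0.03.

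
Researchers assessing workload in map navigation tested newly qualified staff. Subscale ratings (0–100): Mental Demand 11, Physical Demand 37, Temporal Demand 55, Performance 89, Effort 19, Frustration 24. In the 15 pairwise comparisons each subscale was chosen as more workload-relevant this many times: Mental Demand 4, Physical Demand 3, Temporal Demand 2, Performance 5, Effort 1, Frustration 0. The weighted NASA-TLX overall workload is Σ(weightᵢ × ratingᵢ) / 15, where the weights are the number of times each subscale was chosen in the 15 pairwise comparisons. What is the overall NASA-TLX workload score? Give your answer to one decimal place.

48.6

The tallies are the weights (they sum to 15).
Weighted sum = 4·11 + 3·37 + 2·55 + 5·89 + 1·19 + 0·24
            = 44 + 111 + 110 + 445 + 19 + 0 = 729.
Overall workload = 729 / 15 = 48.6000 ≈ 48.6.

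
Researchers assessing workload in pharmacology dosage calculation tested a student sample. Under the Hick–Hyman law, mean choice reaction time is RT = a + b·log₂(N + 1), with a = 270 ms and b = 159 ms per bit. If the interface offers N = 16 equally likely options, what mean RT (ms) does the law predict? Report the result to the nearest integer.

log₂(16 + 1) = log₂(17) = 4.0875.
RT = 270 + 159 × 4.0875 = 270 + 649.9125 = 919.9125 ms.
≈ 920 ms.

920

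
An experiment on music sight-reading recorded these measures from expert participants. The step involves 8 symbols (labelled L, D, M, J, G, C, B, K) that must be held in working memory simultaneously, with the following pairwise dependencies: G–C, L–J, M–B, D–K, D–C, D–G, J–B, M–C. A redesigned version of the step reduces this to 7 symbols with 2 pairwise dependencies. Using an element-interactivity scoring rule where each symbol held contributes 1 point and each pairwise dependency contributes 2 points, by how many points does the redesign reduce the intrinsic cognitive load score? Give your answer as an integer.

13

Original: 8 × 1 + 8 × 2 = 8 + 16 = 24.
Redesigned: 7 × 1 + 2 × 2 = 7 + 4 = 11.
Reduction = 24 − 11 = 13.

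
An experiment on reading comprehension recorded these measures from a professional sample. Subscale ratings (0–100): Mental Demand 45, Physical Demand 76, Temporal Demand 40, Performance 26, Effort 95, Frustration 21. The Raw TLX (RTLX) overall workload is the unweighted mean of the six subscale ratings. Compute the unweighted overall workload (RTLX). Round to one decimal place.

50.5

Sum of ratings = 45 + 76 + 40 + 26 + 95 + 21 = 303.
RTLX = 303 / 6 = 50.5000 ≈ 50.5.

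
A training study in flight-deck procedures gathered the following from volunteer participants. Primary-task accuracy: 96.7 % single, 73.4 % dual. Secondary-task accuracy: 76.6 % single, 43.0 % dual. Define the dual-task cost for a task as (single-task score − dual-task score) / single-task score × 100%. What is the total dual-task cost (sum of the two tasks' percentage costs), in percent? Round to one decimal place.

68.0

Primary cost = (96.7 − 73.4) / 96.7 × 100% = 24.0951%.
Secondary cost = (76.6 − 43.0) / 76.6 × 100% = 43.8642%.
Total = 24.0951% + 43.8642% = 67.9593% ≈ 68.0%.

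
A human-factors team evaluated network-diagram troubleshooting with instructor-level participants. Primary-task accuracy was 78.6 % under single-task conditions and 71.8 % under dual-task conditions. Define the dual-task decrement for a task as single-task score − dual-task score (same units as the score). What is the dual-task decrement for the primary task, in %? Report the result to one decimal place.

Decrement = 78.6 − 71.8 = 6.8000 % ≈ 6.8 %.

6.8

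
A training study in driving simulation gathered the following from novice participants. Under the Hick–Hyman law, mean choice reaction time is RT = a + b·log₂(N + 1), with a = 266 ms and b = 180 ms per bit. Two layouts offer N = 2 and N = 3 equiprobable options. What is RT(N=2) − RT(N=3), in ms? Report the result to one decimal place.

RT(2) = 266 + 180·log₂(3) = 266 + 180·1.5850 = 551.3000 ms.
RT(3) = 266 + 180·log₂(4) = 266 + 180·2.0000 = 626.0000 ms.
Difference = 551.3000 − 626.0000 = -74.7000 ≈ -74.7 ms.

-74.7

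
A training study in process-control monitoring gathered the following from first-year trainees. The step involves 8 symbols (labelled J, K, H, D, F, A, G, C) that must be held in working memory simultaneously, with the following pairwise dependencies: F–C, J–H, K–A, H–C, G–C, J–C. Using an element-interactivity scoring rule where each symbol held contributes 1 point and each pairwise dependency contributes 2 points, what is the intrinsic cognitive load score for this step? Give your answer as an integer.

20

Count of symbols held simultaneously: 8.
Count of pairwise dependencies listed: 6.
Element contribution: 8 × 1 = 8.
Interaction contribution: 6 × 2 = 12.
Intrinsic load = 8 + 12 = 20.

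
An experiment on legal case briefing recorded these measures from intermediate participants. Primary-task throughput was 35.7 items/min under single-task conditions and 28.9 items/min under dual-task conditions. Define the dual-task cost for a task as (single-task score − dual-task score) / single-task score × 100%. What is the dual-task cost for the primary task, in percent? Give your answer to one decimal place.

Cost = (35.7 − 28.9) / 35.7 × 100%
     = 6.8000 / 35.7 × 100% = 19.0476%.
≈ 19.0%.

19.0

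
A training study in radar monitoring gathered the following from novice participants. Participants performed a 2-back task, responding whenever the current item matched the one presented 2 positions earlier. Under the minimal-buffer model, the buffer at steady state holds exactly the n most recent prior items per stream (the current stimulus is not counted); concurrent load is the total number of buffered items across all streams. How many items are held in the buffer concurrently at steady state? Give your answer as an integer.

The buffer holds the 2 most recent prior items.
Steady-state concurrent load = 2 items.

2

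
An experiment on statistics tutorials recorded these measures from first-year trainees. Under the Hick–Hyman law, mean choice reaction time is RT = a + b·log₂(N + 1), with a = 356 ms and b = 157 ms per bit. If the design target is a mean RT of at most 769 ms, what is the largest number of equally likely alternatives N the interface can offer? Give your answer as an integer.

Set 356 + 157·log₂(N + 1) ≤ 769.
log₂(N + 1) ≤ (769 − 356) / 157 = 2.6306.
N + 1 ≤ 2^2.6306 = 6.1928.
N ≤ 5.1928, so the largest integer N is 5.

5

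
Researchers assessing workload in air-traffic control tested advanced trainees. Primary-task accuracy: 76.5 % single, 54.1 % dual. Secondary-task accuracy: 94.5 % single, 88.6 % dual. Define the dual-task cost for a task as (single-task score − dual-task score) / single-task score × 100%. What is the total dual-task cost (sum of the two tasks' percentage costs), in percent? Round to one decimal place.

35.5

Primary cost = (76.5 − 54.1) / 76.5 × 100% = 29.2810%.
Secondary cost = (94.5 − 88.6) / 94.5 × 100% = 6.2434%.
Total = 29.2810% + 6.2434% = 35.5244% ≈ 35.5%.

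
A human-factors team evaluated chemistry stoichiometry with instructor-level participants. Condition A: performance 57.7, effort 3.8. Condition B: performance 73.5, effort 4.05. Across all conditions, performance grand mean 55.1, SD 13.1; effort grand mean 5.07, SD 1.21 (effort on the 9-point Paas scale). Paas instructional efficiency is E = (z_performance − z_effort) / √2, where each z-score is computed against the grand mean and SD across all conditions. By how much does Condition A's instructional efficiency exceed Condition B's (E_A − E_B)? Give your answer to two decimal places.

Condition A: z_P = (57.7 − 55.1)/13.1 = 0.1985; z_E = (3.8 − 5.07)/1.21 = -1.0496; E_A = (0.1985 − (-1.0496))/√2 = 0.8825.
Condition B: z_P = (73.5 − 55.1)/13.1 = 1.4046; z_E = (4.05 − 5.07)/1.21 = -0.8430; E_B = (1.4046 − (-0.8430))/√2 = 1.5893.
E_A − E_B = 0.8825 − 1.5893 = -0.7068 ≈ -0.71.

-0.71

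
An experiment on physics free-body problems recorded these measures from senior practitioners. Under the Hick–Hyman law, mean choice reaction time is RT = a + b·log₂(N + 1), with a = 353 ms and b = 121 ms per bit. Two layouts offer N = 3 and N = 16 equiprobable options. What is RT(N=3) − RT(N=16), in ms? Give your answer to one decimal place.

-252.6

RT(3) = 353 + 121·log₂(4) = 353 + 121·2.0000 = 595.0000 ms.
RT(16) = 353 + 121·log₂(17) = 353 + 121·4.0875 = 847.5875 ms.
Difference = 595.0000 − 847.5875 = -252.5875 ≈ -252.6 ms.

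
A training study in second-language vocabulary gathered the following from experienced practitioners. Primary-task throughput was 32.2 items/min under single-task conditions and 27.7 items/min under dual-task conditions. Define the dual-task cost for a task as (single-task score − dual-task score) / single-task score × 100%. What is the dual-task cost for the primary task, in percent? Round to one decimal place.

14.0

Cost = (32.2 − 27.7) / 32.2 × 100%
     = 4.5000 / 32.2 × 100% = 13.9752%.
≈ 14.0%.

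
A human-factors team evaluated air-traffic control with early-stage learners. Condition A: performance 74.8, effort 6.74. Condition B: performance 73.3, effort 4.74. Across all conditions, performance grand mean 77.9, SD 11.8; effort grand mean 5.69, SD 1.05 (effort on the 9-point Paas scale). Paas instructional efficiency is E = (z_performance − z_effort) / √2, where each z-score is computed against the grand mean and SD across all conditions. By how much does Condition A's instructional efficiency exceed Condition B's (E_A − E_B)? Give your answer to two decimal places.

Condition A: z_P = (74.8 − 77.9)/11.8 = -0.2627; z_E = (6.74 − 5.69)/1.05 = 1.0000; E_A = (-0.2627 − 1.0000)/√2 = -0.8929.
Condition B: z_P = (73.3 − 77.9)/11.8 = -0.3898; z_E = (4.74 − 5.69)/1.05 = -0.9048; E_B = (-0.3898 − (-0.9048))/√2 = 0.3642.
E_A − E_B = -0.8929 − 0.3642 = -1.2571 ≈ -1.26.

-1.26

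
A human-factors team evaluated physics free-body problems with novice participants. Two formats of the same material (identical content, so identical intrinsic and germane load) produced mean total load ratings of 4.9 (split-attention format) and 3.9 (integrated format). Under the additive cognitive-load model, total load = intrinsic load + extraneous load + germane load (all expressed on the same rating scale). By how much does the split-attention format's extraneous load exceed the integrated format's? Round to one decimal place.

Intrinsic and germane load are equal across formats, so the difference in total load equals the difference in extraneous load.
Extraneous-load difference = 4.9 − 3.9 = 1.0.

1.0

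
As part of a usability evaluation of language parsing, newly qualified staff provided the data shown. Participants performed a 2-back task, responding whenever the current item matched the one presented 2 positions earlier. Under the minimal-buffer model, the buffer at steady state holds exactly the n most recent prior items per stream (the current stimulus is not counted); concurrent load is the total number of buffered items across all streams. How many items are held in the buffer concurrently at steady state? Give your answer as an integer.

2

The buffer holds the 2 most recent prior items.
Steady-state concurrent load = 2 items.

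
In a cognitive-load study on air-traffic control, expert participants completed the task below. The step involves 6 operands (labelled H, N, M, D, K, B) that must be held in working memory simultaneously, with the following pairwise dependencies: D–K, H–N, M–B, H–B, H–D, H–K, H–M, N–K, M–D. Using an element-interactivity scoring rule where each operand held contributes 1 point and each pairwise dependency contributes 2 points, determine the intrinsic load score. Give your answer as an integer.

24

Count of operands held simultaneously: 6.
Count of pairwise dependencies listed: 9.
Element contribution: 6 × 1 = 6.
Interaction contribution: 9 × 2 = 18.
Intrinsic load = 6 + 18 = 24.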